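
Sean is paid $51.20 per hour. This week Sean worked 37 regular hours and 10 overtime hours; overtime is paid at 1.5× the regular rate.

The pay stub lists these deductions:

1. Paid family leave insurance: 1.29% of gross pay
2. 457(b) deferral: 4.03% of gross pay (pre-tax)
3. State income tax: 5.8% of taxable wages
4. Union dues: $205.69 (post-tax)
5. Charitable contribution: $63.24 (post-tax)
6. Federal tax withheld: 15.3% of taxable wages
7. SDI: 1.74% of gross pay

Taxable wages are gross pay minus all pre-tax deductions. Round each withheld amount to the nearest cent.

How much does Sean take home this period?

$1666.38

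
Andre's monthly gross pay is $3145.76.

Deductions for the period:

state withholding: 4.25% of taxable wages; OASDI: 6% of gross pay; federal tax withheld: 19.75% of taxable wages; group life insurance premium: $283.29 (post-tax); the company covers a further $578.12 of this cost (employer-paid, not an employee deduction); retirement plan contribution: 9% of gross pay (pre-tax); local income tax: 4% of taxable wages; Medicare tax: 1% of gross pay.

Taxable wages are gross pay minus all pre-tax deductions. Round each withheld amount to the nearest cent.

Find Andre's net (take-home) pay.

$1557.60

Retirement plan contribution: $3145.76 × 0.09 = $283.12
Taxable wages = $3145.76 − $283.12 = $2862.64
State withholding: $2862.64 × 0.0425 = $121.66
Local income tax: $2862.64 × 0.04 = $114.51
Federal tax withheld: $2862.64 × 0.1975 = $565.37
Medicare tax: $3145.76 × 0.01 = $31.46
OASDI: $3145.76 × 0.06 = $188.75
Group life insurance premium: $283.29
(Employer's $578.12 toward group life insurance premium is not withheld from the employee.)
Total deductions = $283.12 + $121.66 + $114.51 + $565.37 + $31.46 + $188.75 + $283.29 = $1588.16
Net pay = $3145.76 − $1588.16 = $1557.60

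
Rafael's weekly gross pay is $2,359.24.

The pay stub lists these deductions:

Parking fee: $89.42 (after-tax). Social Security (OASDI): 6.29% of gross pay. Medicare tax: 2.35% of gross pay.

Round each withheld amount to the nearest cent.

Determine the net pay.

$2,065.98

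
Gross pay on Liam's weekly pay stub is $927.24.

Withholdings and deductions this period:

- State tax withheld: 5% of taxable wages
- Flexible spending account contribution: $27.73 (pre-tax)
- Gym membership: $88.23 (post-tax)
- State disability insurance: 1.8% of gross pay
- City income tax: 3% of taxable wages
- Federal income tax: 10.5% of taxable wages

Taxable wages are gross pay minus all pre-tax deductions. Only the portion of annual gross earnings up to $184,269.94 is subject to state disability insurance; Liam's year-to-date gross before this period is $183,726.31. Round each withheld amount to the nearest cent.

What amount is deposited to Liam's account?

Flexible spending account contribution: $27.73
Taxable wages = $927.24 − $27.73 = $899.51
City income tax: $899.51 × 0.03 = $26.99
Federal income tax: $899.51 × 0.105 = $94.45
State tax withheld: $899.51 × 0.05 = $44.98
State disability insurance: only $184,269.94 − $183,726.31 = $543.63 of this check is subject → $543.63 × 0.018 = $9.79
Gym membership: $88.23
Total deductions = $27.73 + $26.99 + $94.45 + $44.98 + $9.79 + $88.23 = $292.17
Net pay = $927.24 − $292.17 = $635.07

$635.07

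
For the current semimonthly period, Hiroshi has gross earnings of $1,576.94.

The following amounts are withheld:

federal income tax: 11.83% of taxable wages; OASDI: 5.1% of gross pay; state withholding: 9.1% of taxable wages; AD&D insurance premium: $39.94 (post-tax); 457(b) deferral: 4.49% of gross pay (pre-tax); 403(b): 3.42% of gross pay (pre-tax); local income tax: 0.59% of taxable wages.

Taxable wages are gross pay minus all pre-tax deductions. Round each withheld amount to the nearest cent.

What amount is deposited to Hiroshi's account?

$1,019.33

403(b): $1,576.94 × 0.0342 = $53.93
457(b) deferral: $1,576.94 × 0.0449 = $70.80
Pre-tax total = $53.93 + $70.80 = $124.73
Taxable wages = $1,576.94 − $124.73 = $1,452.21
State withholding: $1,452.21 × 0.091 = $132.15
Federal income tax: $1,452.21 × 0.1183 = $171.80
Local income tax: $1,452.21 × 0.0059 = $8.57
OASDI: $1,576.94 × 0.051 = $80.42
AD&D insurance premium: $39.94
Total deductions = $53.93 + $70.80 + $132.15 + $171.80 + $8.57 + $80.42 + $39.94 = $557.61
Net pay = $1,576.94 − $557.61 = $1,019.33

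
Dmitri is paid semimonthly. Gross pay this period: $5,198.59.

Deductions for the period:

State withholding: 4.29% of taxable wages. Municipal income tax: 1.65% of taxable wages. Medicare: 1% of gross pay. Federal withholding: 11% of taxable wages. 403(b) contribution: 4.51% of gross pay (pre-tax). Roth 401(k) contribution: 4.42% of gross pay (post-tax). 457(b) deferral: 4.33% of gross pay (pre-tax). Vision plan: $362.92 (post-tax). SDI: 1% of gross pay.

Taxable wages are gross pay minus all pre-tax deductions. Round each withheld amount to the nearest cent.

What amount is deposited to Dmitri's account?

$3,239.57

457(b) deferral: $5,198.59 × 0.0433 = $225.10
403(b) contribution: $5,198.59 × 0.0451 = $234.46
Pre-tax total = $225.10 + $234.46 = $459.56
Taxable wages = $5,198.59 − $459.56 = $4,739.03
Federal withholding: $4,739.03 × 0.11 = $521.29
State withholding: $4,739.03 × 0.0429 = $203.30
Municipal income tax: $4,739.03 × 0.0165 = $78.19
SDI: $5,198.59 × 0.01 = $51.99
Medicare: $5,198.59 × 0.01 = $51.99
Roth 401(k) contribution: $5,198.59 × 0.0442 = $229.78
Vision plan: $362.92
Total deductions = $225.10 + $234.46 + $521.29 + $203.30 + $78.19 + $51.99 + $51.99 + $229.78 + $362.92 = $1,959.02
Net pay = $5,198.59 − $1,959.02 = $3,239.57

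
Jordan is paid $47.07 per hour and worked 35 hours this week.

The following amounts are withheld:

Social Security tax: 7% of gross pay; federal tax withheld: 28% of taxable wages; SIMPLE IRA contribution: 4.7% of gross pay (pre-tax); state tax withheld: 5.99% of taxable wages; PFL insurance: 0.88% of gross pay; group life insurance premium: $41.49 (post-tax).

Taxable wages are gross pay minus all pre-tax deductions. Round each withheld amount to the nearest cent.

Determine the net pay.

Gross pay: 35 × $47.07 = $1647.45
SIMPLE IRA contribution: $1647.45 × 0.047 = $77.43
Taxable wages = $1647.45 − $77.43 = $1570.02
Federal tax withheld: $1570.02 × 0.28 = $439.61
State tax withheld: $1570.02 × 0.0599 = $94.04
Social Security tax: $1647.45 × 0.07 = $115.32
PFL insurance: $1647.45 × 0.0088 = $14.50
Group life insurance premium: $41.49
Total deductions = $77.43 + $439.61 + $94.04 + $115.32 + $14.50 + $41.49 = $782.39
Net pay = $1647.45 − $782.39 = $865.06

$865.06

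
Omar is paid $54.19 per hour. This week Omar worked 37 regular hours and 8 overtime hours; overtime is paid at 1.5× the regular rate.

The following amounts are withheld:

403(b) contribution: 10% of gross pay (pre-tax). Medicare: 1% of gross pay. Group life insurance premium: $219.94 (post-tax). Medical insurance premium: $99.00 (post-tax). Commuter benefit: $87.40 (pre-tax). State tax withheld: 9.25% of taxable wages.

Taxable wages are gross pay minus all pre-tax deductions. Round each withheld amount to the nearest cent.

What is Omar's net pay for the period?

$1743.92

Regular pay: 37 × $54.19 = $2005.03
Overtime pay: 8 × $54.19 × 1.5 = $650.28
Gross pay = $2005.03 + $650.28 = $2655.31
403(b) contribution: $2655.31 × 0.1 = $265.53
Commuter benefit: $87.40
Pre-tax total = $265.53 + $87.40 = $352.93
Taxable wages = $2655.31 − $352.93 = $2302.38
State tax withheld: $2302.38 × 0.0925 = $212.97
Medicare: $2655.31 × 0.01 = $26.55
Medical insurance premium: $99.00
Group life insurance premium: $219.94
Total deductions = $265.53 + $87.40 + $212.97 + $26.55 + $99.00 + $219.94 = $911.39
Net pay = $2655.31 − $911.39 = $1743.92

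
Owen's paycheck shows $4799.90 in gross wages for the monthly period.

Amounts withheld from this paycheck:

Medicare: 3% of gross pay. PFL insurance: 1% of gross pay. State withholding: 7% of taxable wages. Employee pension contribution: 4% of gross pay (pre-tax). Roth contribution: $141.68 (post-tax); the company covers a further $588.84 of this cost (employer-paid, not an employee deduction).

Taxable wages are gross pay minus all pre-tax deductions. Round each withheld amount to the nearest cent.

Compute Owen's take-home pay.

$3951.67

Employee pension contribution: $4799.90 × 0.04 = $192.00
Taxable wages = $4799.90 − $192.00 = $4607.90
State withholding: $4607.90 × 0.07 = $322.55
PFL insurance: $4799.90 × 0.01 = $48.00
Medicare: $4799.90 × 0.03 = $144.00
Roth contribution: $141.68
(Employer's $588.84 toward Roth contribution is not withheld from the employee.)
Total deductions = $192.00 + $322.55 + $48.00 + $144.00 + $141.68 = $848.23
Net pay = $4799.90 − $848.23 = $3951.67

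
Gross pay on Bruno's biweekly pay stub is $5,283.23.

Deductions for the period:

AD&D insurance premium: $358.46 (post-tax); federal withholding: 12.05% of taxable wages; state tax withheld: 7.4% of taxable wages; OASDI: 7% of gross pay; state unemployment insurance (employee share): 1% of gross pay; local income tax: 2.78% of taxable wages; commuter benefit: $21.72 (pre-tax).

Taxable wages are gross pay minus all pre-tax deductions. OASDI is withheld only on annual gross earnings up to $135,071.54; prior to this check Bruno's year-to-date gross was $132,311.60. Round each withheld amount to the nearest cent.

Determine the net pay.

$3,487.39

Commuter benefit: $21.72
Taxable wages = $5,283.23 − $21.72 = $5,261.51
Federal withholding: $5,261.51 × 0.1205 = $634.01
Local income tax: $5,261.51 × 0.0278 = $146.27
State tax withheld: $5,261.51 × 0.074 = $389.35
State unemployment insurance (employee share): $5,283.23 × 0.01 = $52.83
OASDI: only $135,071.54 − $132,311.60 = $2,759.94 of this check is subject → $2,759.94 × 0.07 = $193.20
AD&D insurance premium: $358.46
Total deductions = $21.72 + $634.01 + $146.27 + $389.35 + $52.83 + $193.20 + $358.46 = $1,795.84
Net pay = $5,283.23 − $1,795.84 = $3,487.39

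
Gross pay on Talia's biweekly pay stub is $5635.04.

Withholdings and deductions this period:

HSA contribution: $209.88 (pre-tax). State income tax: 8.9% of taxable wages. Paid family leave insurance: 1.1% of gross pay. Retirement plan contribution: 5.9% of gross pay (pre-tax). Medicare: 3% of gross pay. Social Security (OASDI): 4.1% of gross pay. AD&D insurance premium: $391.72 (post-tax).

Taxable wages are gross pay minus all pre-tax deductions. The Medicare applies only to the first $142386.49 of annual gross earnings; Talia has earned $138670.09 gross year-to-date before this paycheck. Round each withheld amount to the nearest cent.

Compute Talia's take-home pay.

Retirement plan contribution: $5635.04 × 0.059 = $332.47
HSA contribution: $209.88
Pre-tax total = $332.47 + $209.88 = $542.35
Taxable wages = $5635.04 − $542.35 = $5092.69
State income tax: $5092.69 × 0.089 = $453.25
Paid family leave insurance: $5635.04 × 0.011 = $61.99
Medicare: only $142386.49 − $138670.09 = $3716.40 of this check is subject → $3716.40 × 0.03 = $111.49
Social Security (OASDI): $5635.04 × 0.041 = $231.04
AD&D insurance premium: $391.72
Total deductions = $332.47 + $209.88 + $453.25 + $61.99 + $111.49 + $231.04 + $391.72 = $1791.84
Net pay = $5635.04 − $1791.84 = $3843.20

$3843.20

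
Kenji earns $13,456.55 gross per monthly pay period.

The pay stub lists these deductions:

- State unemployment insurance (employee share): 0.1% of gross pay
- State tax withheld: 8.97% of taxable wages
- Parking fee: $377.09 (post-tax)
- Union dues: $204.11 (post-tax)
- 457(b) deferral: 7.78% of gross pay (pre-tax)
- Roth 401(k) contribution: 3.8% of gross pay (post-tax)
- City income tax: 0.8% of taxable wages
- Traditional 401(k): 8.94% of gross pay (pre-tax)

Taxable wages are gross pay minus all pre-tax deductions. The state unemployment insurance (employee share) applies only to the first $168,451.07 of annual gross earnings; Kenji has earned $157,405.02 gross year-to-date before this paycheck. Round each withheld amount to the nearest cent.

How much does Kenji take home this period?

$9,008.13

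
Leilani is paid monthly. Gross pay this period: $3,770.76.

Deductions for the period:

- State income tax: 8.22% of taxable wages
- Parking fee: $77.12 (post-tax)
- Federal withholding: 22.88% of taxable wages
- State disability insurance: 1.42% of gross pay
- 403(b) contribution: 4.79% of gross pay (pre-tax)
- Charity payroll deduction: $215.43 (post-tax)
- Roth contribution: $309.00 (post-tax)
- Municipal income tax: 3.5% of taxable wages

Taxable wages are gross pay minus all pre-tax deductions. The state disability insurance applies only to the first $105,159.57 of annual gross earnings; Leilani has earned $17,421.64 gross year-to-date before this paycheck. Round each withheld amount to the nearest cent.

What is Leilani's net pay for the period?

403(b) contribution: $3,770.76 × 0.0479 = $180.62
Taxable wages = $3,770.76 − $180.62 = $3,590.14
Federal withholding: $3,590.14 × 0.2288 = $821.42
Municipal income tax: $3,590.14 × 0.035 = $125.65
State income tax: $3,590.14 × 0.0822 = $295.11
State disability insurance: cap not yet reached, full $3,770.76 is subject → $3,770.76 × 0.0142 = $53.54
Roth contribution: $309.00
Parking fee: $77.12
Charity payroll deduction: $215.43
Total deductions = $180.62 + $821.42 + $125.65 + $295.11 + $53.54 + $309.00 + $77.12 + $215.43 = $2,077.89
Net pay = $3,770.76 − $2,077.89 = $1,692.87

$1,692.87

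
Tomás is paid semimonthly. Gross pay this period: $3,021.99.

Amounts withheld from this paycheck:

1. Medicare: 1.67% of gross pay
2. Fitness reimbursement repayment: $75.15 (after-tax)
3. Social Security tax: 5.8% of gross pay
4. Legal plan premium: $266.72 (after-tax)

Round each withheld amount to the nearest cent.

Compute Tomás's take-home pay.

Medicare: $3,021.99 × 0.0167 = $50.47
Social Security tax: $3,021.99 × 0.058 = $175.28
Fitness reimbursement repayment: $75.15
Legal plan premium: $266.72
Total deductions = $50.47 + $175.28 + $75.15 + $266.72 = $567.62
Net pay = $3,021.99 − $567.62 = $2,454.37

$2,454.37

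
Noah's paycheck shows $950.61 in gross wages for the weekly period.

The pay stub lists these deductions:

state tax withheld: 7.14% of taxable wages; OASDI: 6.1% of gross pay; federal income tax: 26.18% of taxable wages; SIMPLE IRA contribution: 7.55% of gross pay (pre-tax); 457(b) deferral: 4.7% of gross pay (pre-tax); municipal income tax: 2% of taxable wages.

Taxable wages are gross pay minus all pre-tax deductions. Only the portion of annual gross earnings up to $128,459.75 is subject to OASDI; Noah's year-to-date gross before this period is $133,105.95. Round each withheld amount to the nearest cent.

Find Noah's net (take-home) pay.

SIMPLE IRA contribution: $950.61 × 0.0755 = $71.77
457(b) deferral: $950.61 × 0.047 = $44.68
Pre-tax total = $71.77 + $44.68 = $116.45
Taxable wages = $950.61 − $116.45 = $834.16
Municipal income tax: $834.16 × 0.02 = $16.68
State tax withheld: $834.16 × 0.0714 = $59.56
Federal income tax: $834.16 × 0.2618 = $218.38
OASDI: annual cap $128,459.75 already reached (YTD $133,105.95), so $0.00
Total deductions = $71.77 + $44.68 + $16.68 + $59.56 + $218.38 + $0.00 = $411.07
Net pay = $950.61 − $411.07 = $539.54

$539.54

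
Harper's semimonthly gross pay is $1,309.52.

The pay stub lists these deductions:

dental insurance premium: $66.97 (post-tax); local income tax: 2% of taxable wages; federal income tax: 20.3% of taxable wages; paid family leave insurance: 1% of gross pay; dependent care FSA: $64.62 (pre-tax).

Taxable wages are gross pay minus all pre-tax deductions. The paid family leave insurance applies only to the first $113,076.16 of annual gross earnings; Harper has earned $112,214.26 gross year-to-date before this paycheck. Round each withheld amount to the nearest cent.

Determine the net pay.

$891.70

Dependent care FSA: $64.62
Taxable wages = $1,309.52 − $64.62 = $1,244.90
Local income tax: $1,244.90 × 0.02 = $24.90
Federal income tax: $1,244.90 × 0.203 = $252.71
Paid family leave insurance: only $113,076.16 − $112,214.26 = $861.90 of this check is subject → $861.90 × 0.01 = $8.62
Dental insurance premium: $66.97
Total deductions = $64.62 + $24.90 + $252.71 + $8.62 + $66.97 = $417.82
Net pay = $1,309.52 − $417.82 = $891.70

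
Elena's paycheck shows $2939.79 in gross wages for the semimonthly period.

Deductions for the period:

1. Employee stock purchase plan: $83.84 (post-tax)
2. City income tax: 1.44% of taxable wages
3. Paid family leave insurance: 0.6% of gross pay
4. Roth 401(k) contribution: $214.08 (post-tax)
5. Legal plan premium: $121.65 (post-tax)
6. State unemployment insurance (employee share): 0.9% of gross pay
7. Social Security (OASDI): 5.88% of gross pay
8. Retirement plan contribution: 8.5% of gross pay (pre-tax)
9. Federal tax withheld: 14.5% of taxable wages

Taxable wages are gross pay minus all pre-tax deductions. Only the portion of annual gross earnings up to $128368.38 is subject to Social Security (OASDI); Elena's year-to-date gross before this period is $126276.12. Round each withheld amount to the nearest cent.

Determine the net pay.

Retirement plan contribution: $2939.79 × 0.085 = $249.88
Taxable wages = $2939.79 − $249.88 = $2689.91
City income tax: $2689.91 × 0.0144 = $38.73
Federal tax withheld: $2689.91 × 0.145 = $390.04
Paid family leave insurance: $2939.79 × 0.006 = $17.64
Social Security (OASDI): only $128368.38 − $126276.12 = $2092.26 of this check is subject → $2092.26 × 0.0588 = $123.02
State unemployment insurance (employee share): $2939.79 × 0.009 = $26.46
Legal plan premium: $121.65
Employee stock purchase plan: $83.84
Roth 401(k) contribution: $214.08
Total deductions = $249.88 + $38.73 + $390.04 + $17.64 + $123.02 + $26.46 + $121.65 + $83.84 + $214.08 = $1265.34
Net pay = $2939.79 − $1265.34 = $1674.45

$1674.45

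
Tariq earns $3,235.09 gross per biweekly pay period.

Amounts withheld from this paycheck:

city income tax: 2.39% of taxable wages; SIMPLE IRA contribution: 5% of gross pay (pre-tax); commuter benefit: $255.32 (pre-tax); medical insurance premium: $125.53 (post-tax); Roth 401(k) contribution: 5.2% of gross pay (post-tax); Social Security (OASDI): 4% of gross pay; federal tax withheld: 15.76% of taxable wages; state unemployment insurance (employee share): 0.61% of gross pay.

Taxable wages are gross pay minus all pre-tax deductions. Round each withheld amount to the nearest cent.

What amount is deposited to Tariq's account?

Commuter benefit: $255.32
SIMPLE IRA contribution: $3,235.09 × 0.05 = $161.75
Pre-tax total = $255.32 + $161.75 = $417.07
Taxable wages = $3,235.09 − $417.07 = $2,818.02
City income tax: $2,818.02 × 0.0239 = $67.35
Federal tax withheld: $2,818.02 × 0.1576 = $444.12
State unemployment insurance (employee share): $3,235.09 × 0.0061 = $19.73
Social Security (OASDI): $3,235.09 × 0.04 = $129.40
Roth 401(k) contribution: $3,235.09 × 0.052 = $168.22
Medical insurance premium: $125.53
Total deductions = $255.32 + $161.75 + $67.35 + $444.12 + $19.73 + $129.40 + $168.22 + $125.53 = $1,371.42
Net pay = $3,235.09 − $1,371.42 = $1,863.67

$1,863.67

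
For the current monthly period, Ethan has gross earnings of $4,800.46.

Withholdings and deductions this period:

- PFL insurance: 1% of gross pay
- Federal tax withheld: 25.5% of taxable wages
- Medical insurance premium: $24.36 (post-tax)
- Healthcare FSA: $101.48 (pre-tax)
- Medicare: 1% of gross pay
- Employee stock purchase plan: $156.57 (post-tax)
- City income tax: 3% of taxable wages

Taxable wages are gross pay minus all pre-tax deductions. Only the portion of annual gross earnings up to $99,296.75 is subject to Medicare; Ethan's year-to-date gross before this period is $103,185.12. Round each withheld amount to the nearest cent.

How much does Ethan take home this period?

$3,130.84

Healthcare FSA: $101.48
Taxable wages = $4,800.46 − $101.48 = $4,698.98
City income tax: $4,698.98 × 0.03 = $140.97
Federal tax withheld: $4,698.98 × 0.255 = $1,198.24
Medicare: annual cap $99,296.75 already reached (YTD $103,185.12), so $0.00
PFL insurance: $4,800.46 × 0.01 = $48.00
Employee stock purchase plan: $156.57
Medical insurance premium: $24.36
Total deductions = $101.48 + $140.97 + $1,198.24 + $0.00 + $48.00 + $156.57 + $24.36 = $1,669.62
Net pay = $4,800.46 − $1,669.62 = $3,130.84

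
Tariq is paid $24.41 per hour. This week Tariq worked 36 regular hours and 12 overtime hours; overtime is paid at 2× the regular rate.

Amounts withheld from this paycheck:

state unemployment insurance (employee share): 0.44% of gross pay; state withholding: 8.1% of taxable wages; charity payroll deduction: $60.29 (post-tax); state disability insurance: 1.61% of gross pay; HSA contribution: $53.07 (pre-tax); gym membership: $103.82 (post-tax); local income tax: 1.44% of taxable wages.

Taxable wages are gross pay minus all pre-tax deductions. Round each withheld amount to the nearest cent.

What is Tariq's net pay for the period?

$1,082.74

Regular pay: 36 × $24.41 = $878.76
Overtime pay: 12 × $24.41 × 2 = $585.84
Gross pay = $878.76 + $585.84 = $1,464.60
HSA contribution: $53.07
Taxable wages = $1,464.60 − $53.07 = $1,411.53
State withholding: $1,411.53 × 0.081 = $114.33
Local income tax: $1,411.53 × 0.0144 = $20.33
State disability insurance: $1,464.60 × 0.0161 = $23.58
State unemployment insurance (employee share): $1,464.60 × 0.0044 = $6.44
Charity payroll deduction: $60.29
Gym membership: $103.82
Total deductions = $53.07 + $114.33 + $20.33 + $23.58 + $6.44 + $60.29 + $103.82 = $381.86
Net pay = $1,464.60 − $381.86 = $1,082.74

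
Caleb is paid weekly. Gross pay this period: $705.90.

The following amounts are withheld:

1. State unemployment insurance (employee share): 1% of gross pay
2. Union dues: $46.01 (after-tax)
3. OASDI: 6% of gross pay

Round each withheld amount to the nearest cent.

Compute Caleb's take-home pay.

$610.48

State unemployment insurance (employee share): $705.90 × 0.01 = $7.06
OASDI: $705.90 × 0.06 = $42.35
Union dues: $46.01
Total deductions = $7.06 + $42.35 + $46.01 = $95.42
Net pay = $705.90 − $95.42 = $610.48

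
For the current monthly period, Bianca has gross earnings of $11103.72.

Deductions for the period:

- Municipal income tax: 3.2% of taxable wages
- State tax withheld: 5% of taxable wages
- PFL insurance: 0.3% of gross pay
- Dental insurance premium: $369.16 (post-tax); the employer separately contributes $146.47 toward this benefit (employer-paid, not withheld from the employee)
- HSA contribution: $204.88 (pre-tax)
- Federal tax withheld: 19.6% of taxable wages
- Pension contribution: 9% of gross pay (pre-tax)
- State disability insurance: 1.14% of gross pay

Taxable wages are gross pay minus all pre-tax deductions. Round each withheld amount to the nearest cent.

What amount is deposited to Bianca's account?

$6618.40

Pension contribution: $11103.72 × 0.09 = $999.33
HSA contribution: $204.88
Pre-tax total = $999.33 + $204.88 = $1204.21
Taxable wages = $11103.72 − $1204.21 = $9899.51
State tax withheld: $9899.51 × 0.05 = $494.98
Municipal income tax: $9899.51 × 0.032 = $316.78
Federal tax withheld: $9899.51 × 0.196 = $1940.30
State disability insurance: $11103.72 × 0.0114 = $126.58
PFL insurance: $11103.72 × 0.003 = $33.31
Dental insurance premium: $369.16
(Employer's $146.47 toward dental insurance premium is not withheld from the employee.)
Total deductions = $999.33 + $204.88 + $494.98 + $316.78 + $1940.30 + $126.58 + $33.31 + $369.16 = $4485.32
Net pay = $11103.72 − $4485.32 = $6618.40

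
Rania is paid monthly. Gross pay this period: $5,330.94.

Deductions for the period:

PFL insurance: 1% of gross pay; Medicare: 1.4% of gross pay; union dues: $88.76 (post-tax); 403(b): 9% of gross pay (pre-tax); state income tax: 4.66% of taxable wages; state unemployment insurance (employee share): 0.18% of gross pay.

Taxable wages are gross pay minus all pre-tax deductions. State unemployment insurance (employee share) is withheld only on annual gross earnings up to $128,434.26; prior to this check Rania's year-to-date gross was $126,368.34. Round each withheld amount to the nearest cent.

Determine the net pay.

$4,404.68

403(b): $5,330.94 × 0.09 = $479.78
Taxable wages = $5,330.94 − $479.78 = $4,851.16
State income tax: $4,851.16 × 0.0466 = $226.06
PFL insurance: $5,330.94 × 0.01 = $53.31
Medicare: $5,330.94 × 0.014 = $74.63
State unemployment insurance (employee share): only $128,434.26 − $126,368.34 = $2,065.92 of this check is subject → $2,065.92 × 0.0018 = $3.72
Union dues: $88.76
Total deductions = $479.78 + $226.06 + $53.31 + $74.63 + $3.72 + $88.76 = $926.26
Net pay = $5,330.94 − $926.26 = $4,404.68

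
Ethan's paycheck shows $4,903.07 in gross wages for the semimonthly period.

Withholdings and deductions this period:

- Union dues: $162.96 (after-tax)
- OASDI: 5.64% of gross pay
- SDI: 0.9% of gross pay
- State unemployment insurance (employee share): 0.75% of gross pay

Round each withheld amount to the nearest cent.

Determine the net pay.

OASDI: $4,903.07 × 0.0564 = $276.53
SDI: $4,903.07 × 0.009 = $44.13
State unemployment insurance (employee share): $4,903.07 × 0.0075 = $36.77
Union dues: $162.96
Total deductions = $276.53 + $44.13 + $36.77 + $162.96 = $520.39
Net pay = $4,903.07 − $520.39 = $4,382.68

$4,382.68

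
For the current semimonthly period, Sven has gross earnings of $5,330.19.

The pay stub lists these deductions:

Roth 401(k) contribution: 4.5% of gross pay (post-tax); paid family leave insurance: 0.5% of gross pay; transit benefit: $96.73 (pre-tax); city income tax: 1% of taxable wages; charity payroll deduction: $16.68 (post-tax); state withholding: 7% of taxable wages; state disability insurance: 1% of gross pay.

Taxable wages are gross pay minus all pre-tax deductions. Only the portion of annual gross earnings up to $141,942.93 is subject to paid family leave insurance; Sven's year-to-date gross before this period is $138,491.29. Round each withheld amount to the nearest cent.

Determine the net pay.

Transit benefit: $96.73
Taxable wages = $5,330.19 − $96.73 = $5,233.46
State withholding: $5,233.46 × 0.07 = $366.34
City income tax: $5,233.46 × 0.01 = $52.33
Paid family leave insurance: only $141,942.93 − $138,491.29 = $3,451.64 of this check is subject → $3,451.64 × 0.005 = $17.26
State disability insurance: $5,330.19 × 0.01 = $53.30
Roth 401(k) contribution: $5,330.19 × 0.045 = $239.86
Charity payroll deduction: $16.68
Total deductions = $96.73 + $366.34 + $52.33 + $17.26 + $53.30 + $239.86 + $16.68 = $842.50
Net pay = $5,330.19 − $842.50 = $4,487.69

$4,487.69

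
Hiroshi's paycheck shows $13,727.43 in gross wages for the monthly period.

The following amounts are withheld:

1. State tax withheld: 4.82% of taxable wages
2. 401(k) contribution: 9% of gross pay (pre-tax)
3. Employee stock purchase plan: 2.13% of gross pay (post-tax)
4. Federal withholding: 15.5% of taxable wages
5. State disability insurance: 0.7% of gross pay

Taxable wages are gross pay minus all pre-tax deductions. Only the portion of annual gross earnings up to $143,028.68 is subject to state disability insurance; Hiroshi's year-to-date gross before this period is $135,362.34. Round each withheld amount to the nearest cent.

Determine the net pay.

$9,607.55

401(k) contribution: $13,727.43 × 0.09 = $1,235.47
Taxable wages = $13,727.43 − $1,235.47 = $12,491.96
Federal withholding: $12,491.96 × 0.155 = $1,936.25
State tax withheld: $12,491.96 × 0.0482 = $602.11
State disability insurance: only $143,028.68 − $135,362.34 = $7,666.34 of this check is subject → $7,666.34 × 0.007 = $53.66
Employee stock purchase plan: $13,727.43 × 0.0213 = $292.39
Total deductions = $1,235.47 + $1,936.25 + $602.11 + $53.66 + $292.39 = $4,119.88
Net pay = $13,727.43 − $4,119.88 = $9,607.55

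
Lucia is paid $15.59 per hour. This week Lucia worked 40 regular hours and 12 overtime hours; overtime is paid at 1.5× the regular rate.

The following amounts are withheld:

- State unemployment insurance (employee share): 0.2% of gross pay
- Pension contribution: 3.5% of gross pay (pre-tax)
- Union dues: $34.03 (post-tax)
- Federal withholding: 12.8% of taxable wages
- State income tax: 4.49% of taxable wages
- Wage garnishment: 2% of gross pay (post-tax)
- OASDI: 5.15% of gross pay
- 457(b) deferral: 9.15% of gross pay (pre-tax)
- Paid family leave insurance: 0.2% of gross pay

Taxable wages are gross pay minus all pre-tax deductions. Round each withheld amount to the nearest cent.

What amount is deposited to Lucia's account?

$550.97

Regular pay: 40 × $15.59 = $623.60
Overtime pay: 12 × $15.59 × 1.5 = $280.62
Gross pay = $623.60 + $280.62 = $904.22
Pension contribution: $904.22 × 0.035 = $31.65
457(b) deferral: $904.22 × 0.0915 = $82.74
Pre-tax total = $31.65 + $82.74 = $114.39
Taxable wages = $904.22 − $114.39 = $789.83
State income tax: $789.83 × 0.0449 = $35.46
Federal withholding: $789.83 × 0.128 = $101.10
Paid family leave insurance: $904.22 × 0.002 = $1.81
OASDI: $904.22 × 0.0515 = $46.57
State unemployment insurance (employee share): $904.22 × 0.002 = $1.81
Union dues: $34.03
Wage garnishment: $904.22 × 0.02 = $18.08
Total deductions = $31.65 + $82.74 + $35.46 + $101.10 + $1.81 + $46.57 + $1.81 + $34.03 + $18.08 = $353.25
Net pay = $904.22 − $353.25 = $550.97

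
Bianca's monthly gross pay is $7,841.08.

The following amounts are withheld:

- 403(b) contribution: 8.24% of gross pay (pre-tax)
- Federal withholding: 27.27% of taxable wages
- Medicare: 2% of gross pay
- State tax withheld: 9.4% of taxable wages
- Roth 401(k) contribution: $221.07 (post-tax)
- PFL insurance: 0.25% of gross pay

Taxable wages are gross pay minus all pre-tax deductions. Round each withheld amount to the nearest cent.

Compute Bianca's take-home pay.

$4,159.09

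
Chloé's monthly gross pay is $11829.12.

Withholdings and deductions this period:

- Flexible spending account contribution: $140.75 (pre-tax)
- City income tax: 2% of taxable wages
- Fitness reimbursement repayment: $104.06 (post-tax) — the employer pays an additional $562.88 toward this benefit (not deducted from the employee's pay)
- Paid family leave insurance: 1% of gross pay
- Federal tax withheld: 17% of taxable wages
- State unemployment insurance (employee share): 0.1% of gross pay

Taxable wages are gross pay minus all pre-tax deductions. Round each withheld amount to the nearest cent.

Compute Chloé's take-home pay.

$9233.40

Flexible spending account contribution: $140.75
Taxable wages = $11829.12 − $140.75 = $11688.37
City income tax: $11688.37 × 0.02 = $233.77
Federal tax withheld: $11688.37 × 0.17 = $1987.02
Paid family leave insurance: $11829.12 × 0.01 = $118.29
State unemployment insurance (employee share): $11829.12 × 0.001 = $11.83
Fitness reimbursement repayment: $104.06
(Employer's $562.88 toward fitness reimbursement repayment is not withheld from the employee.)
Total deductions = $140.75 + $233.77 + $1987.02 + $118.29 + $11.83 + $104.06 = $2595.72
Net pay = $11829.12 − $2595.72 = $9233.40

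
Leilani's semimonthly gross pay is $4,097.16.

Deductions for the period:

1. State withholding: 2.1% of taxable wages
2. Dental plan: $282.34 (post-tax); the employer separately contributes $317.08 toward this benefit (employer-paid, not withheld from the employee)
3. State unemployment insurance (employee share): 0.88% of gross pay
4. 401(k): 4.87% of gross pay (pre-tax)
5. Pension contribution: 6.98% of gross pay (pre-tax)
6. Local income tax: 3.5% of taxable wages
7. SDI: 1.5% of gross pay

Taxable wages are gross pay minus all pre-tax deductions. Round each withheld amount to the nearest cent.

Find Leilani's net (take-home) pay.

401(k): $4,097.16 × 0.0487 = $199.53
Pension contribution: $4,097.16 × 0.0698 = $285.98
Pre-tax total = $199.53 + $285.98 = $485.51
Taxable wages = $4,097.16 − $485.51 = $3,611.65
State withholding: $3,611.65 × 0.021 = $75.84
Local income tax: $3,611.65 × 0.035 = $126.41
SDI: $4,097.16 × 0.015 = $61.46
State unemployment insurance (employee share): $4,097.16 × 0.0088 = $36.06
Dental plan: $282.34
(Employer's $317.08 toward dental plan is not withheld from the employee.)
Total deductions = $199.53 + $285.98 + $75.84 + $126.41 + $61.46 + $36.06 + $282.34 = $1,067.62
Net pay = $4,097.16 − $1,067.62 = $3,029.54

$3,029.54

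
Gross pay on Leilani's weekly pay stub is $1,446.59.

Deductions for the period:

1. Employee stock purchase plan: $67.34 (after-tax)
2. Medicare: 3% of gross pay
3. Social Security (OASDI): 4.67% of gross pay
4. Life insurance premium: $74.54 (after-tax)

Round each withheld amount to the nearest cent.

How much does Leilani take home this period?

Social Security (OASDI): $1,446.59 × 0.0467 = $67.56
Medicare: $1,446.59 × 0.03 = $43.40
Employee stock purchase plan: $67.34
Life insurance premium: $74.54
Total deductions = $67.56 + $43.40 + $67.34 + $74.54 = $252.84
Net pay = $1,446.59 − $252.84 = $1,193.75

$1,193.75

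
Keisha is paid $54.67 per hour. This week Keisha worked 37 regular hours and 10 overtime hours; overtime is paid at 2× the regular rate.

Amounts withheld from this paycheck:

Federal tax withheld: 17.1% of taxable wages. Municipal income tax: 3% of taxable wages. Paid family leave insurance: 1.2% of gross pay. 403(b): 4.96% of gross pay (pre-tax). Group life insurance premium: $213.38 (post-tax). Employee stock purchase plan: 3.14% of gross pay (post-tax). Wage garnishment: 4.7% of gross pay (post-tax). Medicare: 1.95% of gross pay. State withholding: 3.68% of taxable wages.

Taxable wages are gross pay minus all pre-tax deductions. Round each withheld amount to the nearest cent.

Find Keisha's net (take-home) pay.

Regular pay: 37 × $54.67 = $2,022.79
Overtime pay: 10 × $54.67 × 2 = $1,093.40
Gross pay = $2,022.79 + $1,093.40 = $3,116.19
403(b): $3,116.19 × 0.0496 = $154.56
Taxable wages = $3,116.19 − $154.56 = $2,961.63
Federal tax withheld: $2,961.63 × 0.171 = $506.44
State withholding: $2,961.63 × 0.0368 = $108.99
Municipal income tax: $2,961.63 × 0.03 = $88.85
Paid family leave insurance: $3,116.19 × 0.012 = $37.39
Medicare: $3,116.19 × 0.0195 = $60.77
Employee stock purchase plan: $3,116.19 × 0.0314 = $97.85
Wage garnishment: $3,116.19 × 0.047 = $146.46
Group life insurance premium: $213.38
Total deductions = $154.56 + $506.44 + $108.99 + $88.85 + $37.39 + $60.77 + $97.85 + $146.46 + $213.38 = $1,414.69
Net pay = $3,116.19 − $1,414.69 = $1,701.50

$1,701.50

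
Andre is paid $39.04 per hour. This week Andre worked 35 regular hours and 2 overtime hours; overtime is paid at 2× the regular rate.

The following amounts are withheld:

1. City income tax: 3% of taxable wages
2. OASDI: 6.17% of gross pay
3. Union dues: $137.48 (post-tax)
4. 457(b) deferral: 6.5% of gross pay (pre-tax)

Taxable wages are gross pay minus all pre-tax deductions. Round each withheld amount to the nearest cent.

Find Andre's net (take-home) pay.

Regular pay: 35 × $39.04 = $1,366.40
Overtime pay: 2 × $39.04 × 2 = $156.16
Gross pay = $1,366.40 + $156.16 = $1,522.56
457(b) deferral: $1,522.56 × 0.065 = $98.97
Taxable wages = $1,522.56 − $98.97 = $1,423.59
City income tax: $1,423.59 × 0.03 = $42.71
OASDI: $1,522.56 × 0.0617 = $93.94
Union dues: $137.48
Total deductions = $98.97 + $42.71 + $93.94 + $137.48 = $373.10
Net pay = $1,522.56 − $373.10 = $1,149.46

$1,149.46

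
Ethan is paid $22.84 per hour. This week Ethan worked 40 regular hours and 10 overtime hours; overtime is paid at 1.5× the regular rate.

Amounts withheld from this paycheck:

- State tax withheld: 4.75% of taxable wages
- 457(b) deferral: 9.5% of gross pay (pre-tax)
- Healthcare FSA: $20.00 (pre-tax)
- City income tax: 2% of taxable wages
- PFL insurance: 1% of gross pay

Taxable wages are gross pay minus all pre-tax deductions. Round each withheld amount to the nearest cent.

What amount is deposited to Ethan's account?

Regular pay: 40 × $22.84 = $913.60
Overtime pay: 10 × $22.84 × 1.5 = $342.60
Gross pay = $913.60 + $342.60 = $1,256.20
457(b) deferral: $1,256.20 × 0.095 = $119.34
Healthcare FSA: $20.00
Pre-tax total = $119.34 + $20.00 = $139.34
Taxable wages = $1,256.20 − $139.34 = $1,116.86
State tax withheld: $1,116.86 × 0.0475 = $53.05
City income tax: $1,116.86 × 0.02 = $22.34
PFL insurance: $1,256.20 × 0.01 = $12.56
Total deductions = $119.34 + $20.00 + $53.05 + $22.34 + $12.56 = $227.29
Net pay = $1,256.20 − $227.29 = $1,028.91

$1,028.91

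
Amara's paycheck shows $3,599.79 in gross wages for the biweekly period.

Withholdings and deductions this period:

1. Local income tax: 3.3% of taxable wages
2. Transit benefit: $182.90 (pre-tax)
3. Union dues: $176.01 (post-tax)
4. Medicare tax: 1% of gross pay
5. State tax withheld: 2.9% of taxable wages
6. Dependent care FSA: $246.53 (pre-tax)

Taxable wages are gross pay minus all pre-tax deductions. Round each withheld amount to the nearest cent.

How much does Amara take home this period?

$2,761.79

Transit benefit: $182.90
Dependent care FSA: $246.53
Pre-tax total = $182.90 + $246.53 = $429.43
Taxable wages = $3,599.79 − $429.43 = $3,170.36
Local income tax: $3,170.36 × 0.033 = $104.62
State tax withheld: $3,170.36 × 0.029 = $91.94
Medicare tax: $3,599.79 × 0.01 = $36.00
Union dues: $176.01
Total deductions = $182.90 + $246.53 + $104.62 + $91.94 + $36.00 + $176.01 = $838.00
Net pay = $3,599.79 − $838.00 = $2,761.79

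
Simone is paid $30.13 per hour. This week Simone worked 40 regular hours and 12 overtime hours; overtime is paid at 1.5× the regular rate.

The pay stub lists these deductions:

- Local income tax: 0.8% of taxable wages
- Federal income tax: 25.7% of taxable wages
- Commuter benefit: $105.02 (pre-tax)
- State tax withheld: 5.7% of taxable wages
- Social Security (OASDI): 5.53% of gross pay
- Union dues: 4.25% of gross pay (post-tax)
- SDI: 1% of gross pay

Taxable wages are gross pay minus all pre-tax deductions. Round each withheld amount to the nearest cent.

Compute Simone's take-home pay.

$925.24

Regular pay: 40 × $30.13 = $1,205.20
Overtime pay: 12 × $30.13 × 1.5 = $542.34
Gross pay = $1,205.20 + $542.34 = $1,747.54
Commuter benefit: $105.02
Taxable wages = $1,747.54 − $105.02 = $1,642.52
Federal income tax: $1,642.52 × 0.257 = $422.13
Local income tax: $1,642.52 × 0.008 = $13.14
State tax withheld: $1,642.52 × 0.057 = $93.62
SDI: $1,747.54 × 0.01 = $17.48
Social Security (OASDI): $1,747.54 × 0.0553 = $96.64
Union dues: $1,747.54 × 0.0425 = $74.27
Total deductions = $105.02 + $422.13 + $13.14 + $93.62 + $17.48 + $96.64 + $74.27 = $822.30
Net pay = $1,747.54 − $822.30 = $925.24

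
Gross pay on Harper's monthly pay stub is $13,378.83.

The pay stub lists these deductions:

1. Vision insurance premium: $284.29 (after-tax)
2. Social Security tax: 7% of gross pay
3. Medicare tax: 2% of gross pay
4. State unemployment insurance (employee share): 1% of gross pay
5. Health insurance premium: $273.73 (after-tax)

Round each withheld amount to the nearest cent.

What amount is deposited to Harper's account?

State unemployment insurance (employee share): $13,378.83 × 0.01 = $133.79
Medicare tax: $13,378.83 × 0.02 = $267.58
Social Security tax: $13,378.83 × 0.07 = $936.52
Health insurance premium: $273.73
Vision insurance premium: $284.29
Total deductions = $133.79 + $267.58 + $936.52 + $273.73 + $284.29 = $1,895.91
Net pay = $13,378.83 − $1,895.91 = $11,482.92

$11,482.92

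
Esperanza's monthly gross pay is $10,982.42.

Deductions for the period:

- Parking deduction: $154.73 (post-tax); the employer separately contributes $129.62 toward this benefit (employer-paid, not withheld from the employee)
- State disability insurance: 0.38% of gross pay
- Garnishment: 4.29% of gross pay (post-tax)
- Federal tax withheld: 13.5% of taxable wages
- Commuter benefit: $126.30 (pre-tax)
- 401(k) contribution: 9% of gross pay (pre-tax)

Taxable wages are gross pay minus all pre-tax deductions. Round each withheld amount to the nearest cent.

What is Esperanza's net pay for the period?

$7,867.95

401(k) contribution: $10,982.42 × 0.09 = $988.42
Commuter benefit: $126.30
Pre-tax total = $988.42 + $126.30 = $1,114.72
Taxable wages = $10,982.42 − $1,114.72 = $9,867.70
Federal tax withheld: $9,867.70 × 0.135 = $1,332.14
State disability insurance: $10,982.42 × 0.0038 = $41.73
Parking deduction: $154.73
Garnishment: $10,982.42 × 0.0429 = $471.15
(Employer's $129.62 toward parking deduction is not withheld from the employee.)
Total deductions = $988.42 + $126.30 + $1,332.14 + $41.73 + $154.73 + $471.15 = $3,114.47
Net pay = $10,982.42 − $3,114.47 = $7,867.95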